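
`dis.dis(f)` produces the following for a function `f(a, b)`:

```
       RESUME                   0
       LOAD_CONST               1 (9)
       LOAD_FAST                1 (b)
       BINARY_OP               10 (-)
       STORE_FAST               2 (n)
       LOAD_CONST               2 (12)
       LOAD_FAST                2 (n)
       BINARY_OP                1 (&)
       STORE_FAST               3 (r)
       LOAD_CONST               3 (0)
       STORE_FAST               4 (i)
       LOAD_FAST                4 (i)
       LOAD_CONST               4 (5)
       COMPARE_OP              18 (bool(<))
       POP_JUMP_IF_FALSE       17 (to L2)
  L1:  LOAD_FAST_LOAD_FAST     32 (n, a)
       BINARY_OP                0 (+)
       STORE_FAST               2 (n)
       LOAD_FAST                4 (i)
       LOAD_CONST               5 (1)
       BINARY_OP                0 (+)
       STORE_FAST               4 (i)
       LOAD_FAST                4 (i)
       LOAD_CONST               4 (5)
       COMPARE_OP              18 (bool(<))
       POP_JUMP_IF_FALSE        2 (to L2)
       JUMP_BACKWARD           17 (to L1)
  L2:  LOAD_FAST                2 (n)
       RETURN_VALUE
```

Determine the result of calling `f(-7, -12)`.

LOAD_CONST → push 9
LOAD_FAST b → push -12
BINARY_OP - → 9 - -12 = 21
STORE_FAST n → n=21
LOAD_CONST → push 12
LOAD_FAST n → push 21
BINARY_OP & → 12 & 21 = 4
STORE_FAST r → r=4
LOAD_CONST → push 0
STORE_FAST i → i=0
LOAD_FAST i → push 0
LOAD_CONST → push 5
COMPARE_OP bool(<) → 0 vs 5 = True
POP_JUMP_IF_FALSE → pop True; no jump
LOAD_FAST_LOAD_FAST n,a → push 21,-7
BINARY_OP + → 21 + -7 = 14
STORE_FAST n → n=14
LOAD_FAST i → push 0
LOAD_CONST → push 1
BINARY_OP + → 0 + 1 = 1
STORE_FAST i → i=1
LOAD_FAST i → push 1
LOAD_CONST → push 5
COMPARE_OP bool(<) → 1 vs 5 = True
POP_JUMP_IF_FALSE → pop True; no jump
LOAD_FAST_LOAD_FAST n,a → push 14,-7
BINARY_OP + → 14 + -7 = 7
STORE_FAST n → n=7
LOAD_FAST i → push 1
LOAD_CONST → push 1
BINARY_OP + → 1 + 1 = 2
STORE_FAST i → i=2
LOAD_FAST i → push 2
LOAD_CONST → push 5
COMPARE_OP bool(<) → 2 vs 5 = True
POP_JUMP_IF_FALSE → pop True; no jump
LOAD_FAST_LOAD_FAST n,a → push 7,-7
BINARY_OP + → 7 + -7 = 0
STORE_FAST n → n=0
LOAD_FAST i → push 2
LOAD_CONST → push 1
BINARY_OP + → 2 + 1 = 3
STORE_FAST i → i=3
LOAD_FAST i → push 3
LOAD_CONST → push 5
COMPARE_OP bool(<) → 3 vs 5 = True
POP_JUMP_IF_FALSE → pop True; no jump
LOAD_FAST_LOAD_FAST n,a → push 0,-7
BINARY_OP + → 0 + -7 = -7
STORE_FAST n → n=-7
LOAD_FAST i → push 3
LOAD_CONST → push 1
BINARY_OP + → 3 + 1 = 4
STORE_FAST i → i=4
LOAD_FAST i → push 4
LOAD_CONST → push 5
COMPARE_OP bool(<) → 4 vs 5 = True
POP_JUMP_IF_FALSE → pop True; no jump
LOAD_FAST_LOAD_FAST n,a → push -7,-7
BINARY_OP + → -7 + -7 = -14
STORE_FAST n → n=-14
LOAD_FAST i → push 4
LOAD_CONST → push 1
BINARY_OP + → 4 + 1 = 5
STORE_FAST i → i=5
LOAD_FAST i → push 5
LOAD_CONST → push 5
COMPARE_OP bool(<) → 5 vs 5 = False
POP_JUMP_IF_FALSE → pop False; jump
LOAD_FAST n → push -14
RETURN_VALUE → return -14.

-14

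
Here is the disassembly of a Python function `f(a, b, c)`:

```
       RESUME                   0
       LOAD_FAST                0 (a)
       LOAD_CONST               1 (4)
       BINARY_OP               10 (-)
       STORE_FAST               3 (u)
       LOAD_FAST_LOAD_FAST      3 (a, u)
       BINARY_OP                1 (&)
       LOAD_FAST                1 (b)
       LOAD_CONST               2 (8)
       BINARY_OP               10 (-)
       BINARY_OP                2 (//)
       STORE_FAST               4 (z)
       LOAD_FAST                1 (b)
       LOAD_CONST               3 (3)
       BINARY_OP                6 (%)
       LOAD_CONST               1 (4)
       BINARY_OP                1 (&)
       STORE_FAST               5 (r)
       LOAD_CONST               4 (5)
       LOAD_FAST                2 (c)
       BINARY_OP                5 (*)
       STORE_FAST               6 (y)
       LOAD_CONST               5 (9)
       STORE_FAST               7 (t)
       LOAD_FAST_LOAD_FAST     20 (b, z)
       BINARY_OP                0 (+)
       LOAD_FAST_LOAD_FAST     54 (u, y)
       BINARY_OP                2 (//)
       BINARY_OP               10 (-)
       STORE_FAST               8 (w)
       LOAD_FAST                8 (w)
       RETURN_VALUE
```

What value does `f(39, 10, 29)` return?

27

LOAD_FAST a → push 39. Stack: [39]
LOAD_CONST → push 4. Stack: [39, 4]
BINARY_OP - → 39 - 4 = 35. Stack: [35]
STORE_FAST u → u=35. Stack: []
LOAD_FAST_LOAD_FAST a,u → push 39,35. Stack: [39, 35]
BINARY_OP & → 39 & 35 = 35. Stack: [35]
LOAD_FAST b → push 10. Stack: [35, 10]
LOAD_CONST → push 8. Stack: [35, 10, 8]
BINARY_OP - → 10 - 8 = 2. Stack: [35, 2]
BINARY_OP // → 35 // 2 = 17. Stack: [17]
STORE_FAST z → z=17. Stack: []
LOAD_FAST b → push 10. Stack: [10]
LOAD_CONST → push 3. Stack: [10, 3]
BINARY_OP % → 10 % 3 = 1. Stack: [1]
LOAD_CONST → push 4. Stack: [1, 4]
BINARY_OP & → 1 & 4 = 0. Stack: [0]
STORE_FAST r → r=0. Stack: []
LOAD_CONST → push 5. Stack: [5]
LOAD_FAST c → push 29. Stack: [5, 29]
BINARY_OP * → 5 * 29 = 145. Stack: [145]
STORE_FAST y → y=145. Stack: []
LOAD_CONST → push 9. Stack: [9]
STORE_FAST t → t=9. Stack: []
LOAD_FAST_LOAD_FAST b,z → push 10,17. Stack: [10, 17]
BINARY_OP + → 10 + 17 = 27. Stack: [27]
LOAD_FAST_LOAD_FAST u,y → push 35,145. Stack: [27, 35, 145]
BINARY_OP // → 35 // 145 = 0. Stack: [27, 0]
BINARY_OP - → 27 - 0 = 27. Stack: [27]
STORE_FAST w → w=27. Stack: []
LOAD_FAST w → push 27. Stack: [27]
RETURN_VALUE → return 27.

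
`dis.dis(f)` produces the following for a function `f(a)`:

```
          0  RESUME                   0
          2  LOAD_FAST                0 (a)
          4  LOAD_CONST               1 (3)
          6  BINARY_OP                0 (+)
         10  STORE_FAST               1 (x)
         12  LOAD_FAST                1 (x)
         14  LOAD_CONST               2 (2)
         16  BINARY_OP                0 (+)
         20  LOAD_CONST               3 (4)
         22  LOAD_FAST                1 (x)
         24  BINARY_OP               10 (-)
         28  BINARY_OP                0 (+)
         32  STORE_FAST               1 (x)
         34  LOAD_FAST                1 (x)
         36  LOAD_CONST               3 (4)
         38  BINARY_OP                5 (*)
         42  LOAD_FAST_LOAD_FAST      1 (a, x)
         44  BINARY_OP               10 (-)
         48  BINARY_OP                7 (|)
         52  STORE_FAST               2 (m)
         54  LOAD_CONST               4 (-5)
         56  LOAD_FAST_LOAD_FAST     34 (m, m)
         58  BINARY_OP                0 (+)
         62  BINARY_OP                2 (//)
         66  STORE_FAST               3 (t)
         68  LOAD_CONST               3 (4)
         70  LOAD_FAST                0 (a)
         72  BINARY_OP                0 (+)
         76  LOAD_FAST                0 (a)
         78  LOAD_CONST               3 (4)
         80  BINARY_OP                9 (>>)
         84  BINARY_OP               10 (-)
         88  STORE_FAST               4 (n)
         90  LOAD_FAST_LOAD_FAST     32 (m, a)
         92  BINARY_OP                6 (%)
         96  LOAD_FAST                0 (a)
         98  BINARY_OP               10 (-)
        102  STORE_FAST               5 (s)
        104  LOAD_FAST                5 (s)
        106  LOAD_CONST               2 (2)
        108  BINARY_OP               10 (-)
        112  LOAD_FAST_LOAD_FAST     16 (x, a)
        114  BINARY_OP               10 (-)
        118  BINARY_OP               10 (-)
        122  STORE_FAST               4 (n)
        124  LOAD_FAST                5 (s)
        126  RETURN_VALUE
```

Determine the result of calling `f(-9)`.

LOAD_FAST a → push -9. Stack: [-9]
LOAD_CONST → push 3. Stack: [-9, 3]
BINARY_OP + → -9 + 3 = -6. Stack: [-6]
STORE_FAST x → x=-6. Stack: []
LOAD_FAST x → push -6. Stack: [-6]
LOAD_CONST → push 2. Stack: [-6, 2]
BINARY_OP + → -6 + 2 = -4. Stack: [-4]
LOAD_CONST → push 4. Stack: [-4, 4]
LOAD_FAST x → push -6. Stack: [-4, 4, -6]
BINARY_OP - → 4 - -6 = 10. Stack: [-4, 10]
BINARY_OP + → -4 + 10 = 6. Stack: [6]
STORE_FAST x → x=6. Stack: []
LOAD_FAST x → push 6. Stack: [6]
LOAD_CONST → push 4. Stack: [6, 4]
BINARY_OP * → 6 * 4 = 24. Stack: [24]
LOAD_FAST_LOAD_FAST a,x → push -9,6. Stack: [24, -9, 6]
BINARY_OP - → -9 - 6 = -15. Stack: [24, -15]
BINARY_OP | → 24 | -15 = -7. Stack: [-7]
STORE_FAST m → m=-7. Stack: []
LOAD_CONST → push -5. Stack: [-5]
LOAD_FAST_LOAD_FAST m,m → push -7,-7. Stack: [-5, -7, -7]
BINARY_OP + → -7 + -7 = -14. Stack: [-5, -14]
BINARY_OP // → -5 // -14 = 0. Stack: [0]
STORE_FAST t → t=0. Stack: []
LOAD_CONST → push 4. Stack: [4]
LOAD_FAST a → push -9. Stack: [4, -9]
BINARY_OP + → 4 + -9 = -5. Stack: [-5]
LOAD_FAST a → push -9. Stack: [-5, -9]
LOAD_CONST → push 4. Stack: [-5, -9, 4]
BINARY_OP >> → -9 >> 4 = -1. Stack: [-5, -1]
BINARY_OP - → -5 - -1 = -4. Stack: [-4]
STORE_FAST n → n=-4. Stack: []
LOAD_FAST_LOAD_FAST m,a → push -7,-9. Stack: [-7, -9]
BINARY_OP % → -7 % -9 = -7. Stack: [-7]
LOAD_FAST a → push -9. Stack: [-7, -9]
BINARY_OP - → -7 - -9 = 2. Stack: [2]
STORE_FAST s → s=2. Stack: []
LOAD_FAST s → push 2. Stack: [2]
LOAD_CONST → push 2. Stack: [2, 2]
BINARY_OP - → 2 - 2 = 0. Stack: [0]
LOAD_FAST_LOAD_FAST x,a → push 6,-9. Stack: [0, 6, -9]
BINARY_OP - → 6 - -9 = 15. Stack: [0, 15]
BINARY_OP - → 0 - 15 = -15. Stack: [-15]
STORE_FAST n → n=-15. Stack: []
LOAD_FAST s → push 2. Stack: [2]
RETURN_VALUE → return 2.

2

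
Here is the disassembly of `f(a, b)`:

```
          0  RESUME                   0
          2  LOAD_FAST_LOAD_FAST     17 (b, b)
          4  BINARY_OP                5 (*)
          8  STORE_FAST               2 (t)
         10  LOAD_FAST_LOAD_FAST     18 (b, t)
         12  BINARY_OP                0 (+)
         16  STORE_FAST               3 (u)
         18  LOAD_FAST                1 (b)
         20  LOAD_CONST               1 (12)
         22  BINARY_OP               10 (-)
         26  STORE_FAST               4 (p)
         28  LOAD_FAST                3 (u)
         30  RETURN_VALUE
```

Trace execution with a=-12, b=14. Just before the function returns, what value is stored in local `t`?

LOAD_FAST_LOAD_FAST b,b → push 14,14. Stack: [14, 14]
BINARY_OP * → 14 * 14 = 196. Stack: [196]
STORE_FAST t → t=196. Stack: []
LOAD_FAST_LOAD_FAST b,t → push 14,196. Stack: [14, 196]
BINARY_OP + → 14 + 196 = 210. Stack: [210]
STORE_FAST u → u=210. Stack: []
LOAD_FAST b → push 14. Stack: [14]
LOAD_CONST → push 12. Stack: [14, 12]
BINARY_OP - → 14 - 12 = 2. Stack: [2]
STORE_FAST p → p=2. Stack: []
LOAD_FAST u → push 210. Stack: [210]
RETURN_VALUE → return 210.

196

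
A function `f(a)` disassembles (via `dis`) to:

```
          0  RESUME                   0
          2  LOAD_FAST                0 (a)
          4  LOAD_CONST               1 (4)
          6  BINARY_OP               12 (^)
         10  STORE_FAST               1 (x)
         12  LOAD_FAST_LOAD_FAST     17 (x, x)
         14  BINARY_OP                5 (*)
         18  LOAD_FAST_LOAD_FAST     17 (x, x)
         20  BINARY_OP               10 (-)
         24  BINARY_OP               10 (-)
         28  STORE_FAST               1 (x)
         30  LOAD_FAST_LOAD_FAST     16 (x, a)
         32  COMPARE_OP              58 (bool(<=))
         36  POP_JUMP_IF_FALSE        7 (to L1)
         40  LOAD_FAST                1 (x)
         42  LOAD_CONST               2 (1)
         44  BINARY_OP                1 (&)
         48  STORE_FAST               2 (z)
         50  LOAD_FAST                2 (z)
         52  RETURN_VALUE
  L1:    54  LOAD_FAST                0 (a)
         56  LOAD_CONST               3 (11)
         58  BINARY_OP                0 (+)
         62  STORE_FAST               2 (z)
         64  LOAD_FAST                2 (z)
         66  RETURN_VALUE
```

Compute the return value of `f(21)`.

LOAD_FAST a → push 21. Stack: [21]
LOAD_CONST → push 4. Stack: [21, 4]
BINARY_OP ^ → 21 ^ 4 = 17. Stack: [17]
STORE_FAST x → x=17. Stack: []
LOAD_FAST_LOAD_FAST x,x → push 17,17. Stack: [17, 17]
BINARY_OP * → 17 * 17 = 289. Stack: [289]
LOAD_FAST_LOAD_FAST x,x → push 17,17. Stack: [289, 17, 17]
BINARY_OP - → 17 - 17 = 0. Stack: [289, 0]
BINARY_OP - → 289 - 0 = 289. Stack: [289]
STORE_FAST x → x=289. Stack: []
LOAD_FAST_LOAD_FAST x,a → push 289,21. Stack: [289, 21]
COMPARE_OP bool(<=) → 289 vs 21 = False. Stack: [False]
POP_JUMP_IF_FALSE → pop False; jump. Stack: []
LOAD_FAST a → push 21. Stack: [21]
LOAD_CONST → push 11. Stack: [21, 11]
BINARY_OP + → 21 + 11 = 32. Stack: [32]
STORE_FAST z → z=32. Stack: []
LOAD_FAST z → push 32. Stack: [32]
RETURN_VALUE → return 32.

32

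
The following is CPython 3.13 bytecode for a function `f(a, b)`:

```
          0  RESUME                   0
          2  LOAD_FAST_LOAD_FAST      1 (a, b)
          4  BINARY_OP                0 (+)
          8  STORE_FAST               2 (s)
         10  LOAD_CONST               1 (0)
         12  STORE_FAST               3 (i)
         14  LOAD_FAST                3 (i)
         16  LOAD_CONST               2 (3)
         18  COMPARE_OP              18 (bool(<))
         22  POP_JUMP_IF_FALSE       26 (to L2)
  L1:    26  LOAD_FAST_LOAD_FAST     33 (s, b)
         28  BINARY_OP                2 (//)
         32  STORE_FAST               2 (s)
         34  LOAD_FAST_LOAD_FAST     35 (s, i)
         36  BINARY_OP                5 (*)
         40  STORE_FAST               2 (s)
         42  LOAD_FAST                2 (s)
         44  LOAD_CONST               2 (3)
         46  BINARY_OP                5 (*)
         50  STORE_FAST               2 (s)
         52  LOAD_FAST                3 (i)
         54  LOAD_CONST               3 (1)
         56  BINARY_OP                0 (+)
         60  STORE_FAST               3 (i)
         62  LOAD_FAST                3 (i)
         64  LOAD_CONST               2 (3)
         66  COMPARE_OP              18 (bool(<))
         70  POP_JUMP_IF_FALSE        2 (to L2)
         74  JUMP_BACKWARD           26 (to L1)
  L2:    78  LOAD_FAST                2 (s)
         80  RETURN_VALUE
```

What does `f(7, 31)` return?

0

LOAD_FAST_LOAD_FAST a,b → push 7,31. Stack: [7, 31]
BINARY_OP + → 7 + 31 = 38. Stack: [38]
STORE_FAST s → s=38. Stack: []
LOAD_CONST → push 0. Stack: [0]
STORE_FAST i → i=0. Stack: []
LOAD_FAST i → push 0. Stack: [0]
LOAD_CONST → push 3. Stack: [0, 3]
COMPARE_OP bool(<) → 0 vs 3 = True. Stack: [True]
POP_JUMP_IF_FALSE → pop True; no jump. Stack: []
LOAD_FAST_LOAD_FAST s,b → push 38,31. Stack: [38, 31]
BINARY_OP // → 38 // 31 = 1. Stack: [1]
STORE_FAST s → s=1. Stack: []
LOAD_FAST_LOAD_FAST s,i → push 1,0. Stack: [1, 0]
BINARY_OP * → 1 * 0 = 0. Stack: [0]
STORE_FAST s → s=0. Stack: []
LOAD_FAST s → push 0. Stack: [0]
LOAD_CONST → push 3. Stack: [0, 3]
BINARY_OP * → 0 * 3 = 0. Stack: [0]
STORE_FAST s → s=0. Stack: []
LOAD_FAST i → push 0. Stack: [0]
LOAD_CONST → push 1. Stack: [0, 1]
BINARY_OP + → 0 + 1 = 1. Stack: [1]
STORE_FAST i → i=1. Stack: []
LOAD_FAST i → push 1. Stack: [1]
LOAD_CONST → push 3. Stack: [1, 3]
COMPARE_OP bool(<) → 1 vs 3 = True. Stack: [True]
POP_JUMP_IF_FALSE → pop True; no jump. Stack: []
LOAD_FAST_LOAD_FAST s,b → push 0,31. Stack: [0, 31]
BINARY_OP // → 0 // 31 = 0. Stack: [0]
STORE_FAST s → s=0. Stack: []
LOAD_FAST_LOAD_FAST s,i → push 0,1. Stack: [0, 1]
BINARY_OP * → 0 * 1 = 0. Stack: [0]
STORE_FAST s → s=0. Stack: []
LOAD_FAST s → push 0. Stack: [0]
LOAD_CONST → push 3. Stack: [0, 3]
BINARY_OP * → 0 * 3 = 0. Stack: [0]
STORE_FAST s → s=0. Stack: []
LOAD_FAST i → push 1. Stack: [1]
LOAD_CONST → push 1. Stack: [1, 1]
BINARY_OP + → 1 + 1 = 2. Stack: [2]
STORE_FAST i → i=2. Stack: []
LOAD_FAST i → push 2. Stack: [2]
LOAD_CONST → push 3. Stack: [2, 3]
COMPARE_OP bool(<) → 2 vs 3 = True. Stack: [True]
POP_JUMP_IF_FALSE → pop True; no jump. Stack: []
LOAD_FAST_LOAD_FAST s,b → push 0,31. Stack: [0, 31]
BINARY_OP // → 0 // 31 = 0. Stack: [0]
STORE_FAST s → s=0. Stack: []
LOAD_FAST_LOAD_FAST s,i → push 0,2. Stack: [0, 2]
BINARY_OP * → 0 * 2 = 0. Stack: [0]
STORE_FAST s → s=0. Stack: []
LOAD_FAST s → push 0. Stack: [0]
LOAD_CONST → push 3. Stack: [0, 3]
BINARY_OP * → 0 * 3 = 0. Stack: [0]
STORE_FAST s → s=0. Stack: []
LOAD_FAST i → push 2. Stack: [2]
LOAD_CONST → push 1. Stack: [2, 1]
BINARY_OP + → 2 + 1 = 3. Stack: [3]
STORE_FAST i → i=3. Stack: []
LOAD_FAST i → push 3. Stack: [3]
LOAD_CONST → push 3. Stack: [3, 3]
COMPARE_OP bool(<) → 3 vs 3 = False. Stack: [False]
POP_JUMP_IF_FALSE → pop False; jump. Stack: []
LOAD_FAST s → push 0. Stack: [0]
RETURN_VALUE → return 0.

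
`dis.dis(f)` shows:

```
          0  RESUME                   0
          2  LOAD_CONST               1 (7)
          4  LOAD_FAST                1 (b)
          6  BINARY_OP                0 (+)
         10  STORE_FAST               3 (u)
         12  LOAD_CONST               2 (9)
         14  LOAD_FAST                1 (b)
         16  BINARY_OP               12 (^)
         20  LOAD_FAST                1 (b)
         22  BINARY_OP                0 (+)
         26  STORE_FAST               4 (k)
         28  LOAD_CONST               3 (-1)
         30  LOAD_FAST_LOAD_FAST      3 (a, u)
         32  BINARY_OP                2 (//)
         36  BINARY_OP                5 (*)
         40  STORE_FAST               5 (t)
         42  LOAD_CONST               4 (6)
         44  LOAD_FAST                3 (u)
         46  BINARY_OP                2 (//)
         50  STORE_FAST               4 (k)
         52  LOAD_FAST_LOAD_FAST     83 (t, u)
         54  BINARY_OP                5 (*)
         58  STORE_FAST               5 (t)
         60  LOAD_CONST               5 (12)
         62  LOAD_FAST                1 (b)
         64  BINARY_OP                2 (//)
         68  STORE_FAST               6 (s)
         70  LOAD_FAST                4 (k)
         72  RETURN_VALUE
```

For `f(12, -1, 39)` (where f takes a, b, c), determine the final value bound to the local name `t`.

LOAD_CONST → push 7. Stack: [7]
LOAD_FAST b → push -1. Stack: [7, -1]
BINARY_OP + → 7 + -1 = 6. Stack: [6]
STORE_FAST u → u=6. Stack: []
LOAD_CONST → push 9. Stack: [9]
LOAD_FAST b → push -1. Stack: [9, -1]
BINARY_OP ^ → 9 ^ -1 = -10. Stack: [-10]
LOAD_FAST b → push -1. Stack: [-10, -1]
BINARY_OP + → -10 + -1 = -11. Stack: [-11]
STORE_FAST k → k=-11. Stack: []
LOAD_CONST → push -1. Stack: [-1]
LOAD_FAST_LOAD_FAST a,u → push 12,6. Stack: [-1, 12, 6]
BINARY_OP // → 12 // 6 = 2. Stack: [-1, 2]
BINARY_OP * → -1 * 2 = -2. Stack: [-2]
STORE_FAST t → t=-2. Stack: []
LOAD_CONST → push 6. Stack: [6]
LOAD_FAST u → push 6. Stack: [6, 6]
BINARY_OP // → 6 // 6 = 1. Stack: [1]
STORE_FAST k → k=1. Stack: []
LOAD_FAST_LOAD_FAST t,u → push -2,6. Stack: [-2, 6]
BINARY_OP * → -2 * 6 = -12. Stack: [-12]
STORE_FAST t → t=-12. Stack: []
LOAD_CONST → push 12. Stack: [12]
LOAD_FAST b → push -1. Stack: [12, -1]
BINARY_OP // → 12 // -1 = -12. Stack: [-12]
STORE_FAST s → s=-12. Stack: []
LOAD_FAST k → push 1. Stack: [1]
RETURN_VALUE → return 1.

-12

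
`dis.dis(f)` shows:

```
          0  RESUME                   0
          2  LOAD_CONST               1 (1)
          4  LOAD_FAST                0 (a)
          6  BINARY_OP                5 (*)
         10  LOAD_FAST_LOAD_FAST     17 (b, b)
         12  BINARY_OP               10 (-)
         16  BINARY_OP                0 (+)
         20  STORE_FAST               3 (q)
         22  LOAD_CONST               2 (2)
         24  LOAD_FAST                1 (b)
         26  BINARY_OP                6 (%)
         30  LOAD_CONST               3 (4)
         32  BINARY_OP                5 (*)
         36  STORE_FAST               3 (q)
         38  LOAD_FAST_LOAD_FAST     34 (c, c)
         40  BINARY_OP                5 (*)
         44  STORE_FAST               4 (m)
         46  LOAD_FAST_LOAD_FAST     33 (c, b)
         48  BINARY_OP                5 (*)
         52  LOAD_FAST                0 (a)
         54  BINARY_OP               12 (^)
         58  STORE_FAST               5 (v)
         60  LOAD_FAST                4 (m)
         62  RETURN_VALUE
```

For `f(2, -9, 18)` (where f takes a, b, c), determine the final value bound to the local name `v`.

-164

LOAD_CONST → push 1. Stack: [1]
LOAD_FAST a → push 2. Stack: [1, 2]
BINARY_OP * → 1 * 2 = 2. Stack: [2]
LOAD_FAST_LOAD_FAST b,b → push -9,-9. Stack: [2, -9, -9]
BINARY_OP - → -9 - -9 = 0. Stack: [2, 0]
BINARY_OP + → 2 + 0 = 2. Stack: [2]
STORE_FAST q → q=2. Stack: []
LOAD_CONST → push 2. Stack: [2]
LOAD_FAST b → push -9. Stack: [2, -9]
BINARY_OP % → 2 % -9 = -7. Stack: [-7]
LOAD_CONST → push 4. Stack: [-7, 4]
BINARY_OP * → -7 * 4 = -28. Stack: [-28]
STORE_FAST q → q=-28. Stack: []
LOAD_FAST_LOAD_FAST c,c → push 18,18. Stack: [18, 18]
BINARY_OP * → 18 * 18 = 324. Stack: [324]
STORE_FAST m → m=324. Stack: []
LOAD_FAST_LOAD_FAST c,b → push 18,-9. Stack: [18, -9]
BINARY_OP * → 18 * -9 = -162. Stack: [-162]
LOAD_FAST a → push 2. Stack: [-162, 2]
BINARY_OP ^ → -162 ^ 2 = -164. Stack: [-164]
STORE_FAST v → v=-164. Stack: []
LOAD_FAST m → push 324. Stack: [324]
RETURN_VALUE → return 324.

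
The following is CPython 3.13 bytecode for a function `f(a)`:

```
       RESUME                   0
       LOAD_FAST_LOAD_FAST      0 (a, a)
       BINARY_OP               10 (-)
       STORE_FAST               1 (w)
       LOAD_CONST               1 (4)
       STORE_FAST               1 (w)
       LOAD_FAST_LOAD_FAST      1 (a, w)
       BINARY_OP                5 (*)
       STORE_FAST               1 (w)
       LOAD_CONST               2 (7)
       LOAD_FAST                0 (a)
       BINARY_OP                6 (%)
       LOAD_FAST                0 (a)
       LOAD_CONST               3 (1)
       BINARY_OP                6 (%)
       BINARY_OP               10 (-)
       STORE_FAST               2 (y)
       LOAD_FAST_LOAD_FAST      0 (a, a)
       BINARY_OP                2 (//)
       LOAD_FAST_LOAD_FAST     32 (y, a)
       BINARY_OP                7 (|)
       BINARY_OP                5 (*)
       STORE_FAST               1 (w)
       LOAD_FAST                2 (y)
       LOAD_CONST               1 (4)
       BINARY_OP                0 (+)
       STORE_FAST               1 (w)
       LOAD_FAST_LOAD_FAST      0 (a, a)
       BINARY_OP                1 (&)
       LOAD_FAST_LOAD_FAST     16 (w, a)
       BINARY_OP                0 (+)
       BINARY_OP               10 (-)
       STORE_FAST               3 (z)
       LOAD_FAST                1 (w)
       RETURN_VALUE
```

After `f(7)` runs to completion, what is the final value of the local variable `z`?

LOAD_FAST_LOAD_FAST a,a → push 7,7. Stack: [7, 7]
BINARY_OP - → 7 - 7 = 0. Stack: [0]
STORE_FAST w → w=0. Stack: []
LOAD_CONST → push 4. Stack: [4]
STORE_FAST w → w=4. Stack: []
LOAD_FAST_LOAD_FAST a,w → push 7,4. Stack: [7, 4]
BINARY_OP * → 7 * 4 = 28. Stack: [28]
STORE_FAST w → w=28. Stack: []
LOAD_CONST → push 7. Stack: [7]
LOAD_FAST a → push 7. Stack: [7, 7]
BINARY_OP % → 7 % 7 = 0. Stack: [0]
LOAD_FAST a → push 7. Stack: [0, 7]
LOAD_CONST → push 1. Stack: [0, 7, 1]
BINARY_OP % → 7 % 1 = 0. Stack: [0, 0]
BINARY_OP - → 0 - 0 = 0. Stack: [0]
STORE_FAST y → y=0. Stack: []
LOAD_FAST_LOAD_FAST a,a → push 7,7. Stack: [7, 7]
BINARY_OP // → 7 // 7 = 1. Stack: [1]
LOAD_FAST_LOAD_FAST y,a → push 0,7. Stack: [1, 0, 7]
BINARY_OP | → 0 | 7 = 7. Stack: [1, 7]
BINARY_OP * → 1 * 7 = 7. Stack: [7]
STORE_FAST w → w=7. Stack: []
LOAD_FAST y → push 0. Stack: [0]
LOAD_CONST → push 4. Stack: [0, 4]
BINARY_OP + → 0 + 4 = 4. Stack: [4]
STORE_FAST w → w=4. Stack: []
LOAD_FAST_LOAD_FAST a,a → push 7,7. Stack: [7, 7]
BINARY_OP & → 7 & 7 = 7. Stack: [7]
LOAD_FAST_LOAD_FAST w,a → push 4,7. Stack: [7, 4, 7]
BINARY_OP + → 4 + 7 = 11. Stack: [7, 11]
BINARY_OP - → 7 - 11 = -4. Stack: [-4]
STORE_FAST z → z=-4. Stack: []
LOAD_FAST w → push 4. Stack: [4]
RETURN_VALUE → return 4.

-4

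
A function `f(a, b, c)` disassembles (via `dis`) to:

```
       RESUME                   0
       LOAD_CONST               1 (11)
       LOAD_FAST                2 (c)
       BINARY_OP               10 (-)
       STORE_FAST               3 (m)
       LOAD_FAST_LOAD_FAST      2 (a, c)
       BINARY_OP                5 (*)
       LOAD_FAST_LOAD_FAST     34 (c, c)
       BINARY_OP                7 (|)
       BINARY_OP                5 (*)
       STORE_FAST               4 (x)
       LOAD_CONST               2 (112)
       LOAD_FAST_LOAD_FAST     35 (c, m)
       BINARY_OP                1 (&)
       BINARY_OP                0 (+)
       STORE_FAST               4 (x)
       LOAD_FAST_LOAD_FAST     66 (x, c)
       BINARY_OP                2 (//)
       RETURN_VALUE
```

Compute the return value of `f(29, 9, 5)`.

LOAD_CONST → push 11. Stack: [11]
LOAD_FAST c → push 5. Stack: [11, 5]
BINARY_OP - → 11 - 5 = 6. Stack: [6]
STORE_FAST m → m=6. Stack: []
LOAD_FAST_LOAD_FAST a,c → push 29,5. Stack: [29, 5]
BINARY_OP * → 29 * 5 = 145. Stack: [145]
LOAD_FAST_LOAD_FAST c,c → push 5,5. Stack: [145, 5, 5]
BINARY_OP | → 5 | 5 = 5. Stack: [145, 5]
BINARY_OP * → 145 * 5 = 725. Stack: [725]
STORE_FAST x → x=725. Stack: []
LOAD_CONST → push 112. Stack: [112]
LOAD_FAST_LOAD_FAST c,m → push 5,6. Stack: [112, 5, 6]
BINARY_OP & → 5 & 6 = 4. Stack: [112, 4]
BINARY_OP + → 112 + 4 = 116. Stack: [116]
STORE_FAST x → x=116. Stack: []
LOAD_FAST_LOAD_FAST x,c → push 116,5. Stack: [116, 5]
BINARY_OP // → 116 // 5 = 23. Stack: [23]
RETURN_VALUE → return 23.

23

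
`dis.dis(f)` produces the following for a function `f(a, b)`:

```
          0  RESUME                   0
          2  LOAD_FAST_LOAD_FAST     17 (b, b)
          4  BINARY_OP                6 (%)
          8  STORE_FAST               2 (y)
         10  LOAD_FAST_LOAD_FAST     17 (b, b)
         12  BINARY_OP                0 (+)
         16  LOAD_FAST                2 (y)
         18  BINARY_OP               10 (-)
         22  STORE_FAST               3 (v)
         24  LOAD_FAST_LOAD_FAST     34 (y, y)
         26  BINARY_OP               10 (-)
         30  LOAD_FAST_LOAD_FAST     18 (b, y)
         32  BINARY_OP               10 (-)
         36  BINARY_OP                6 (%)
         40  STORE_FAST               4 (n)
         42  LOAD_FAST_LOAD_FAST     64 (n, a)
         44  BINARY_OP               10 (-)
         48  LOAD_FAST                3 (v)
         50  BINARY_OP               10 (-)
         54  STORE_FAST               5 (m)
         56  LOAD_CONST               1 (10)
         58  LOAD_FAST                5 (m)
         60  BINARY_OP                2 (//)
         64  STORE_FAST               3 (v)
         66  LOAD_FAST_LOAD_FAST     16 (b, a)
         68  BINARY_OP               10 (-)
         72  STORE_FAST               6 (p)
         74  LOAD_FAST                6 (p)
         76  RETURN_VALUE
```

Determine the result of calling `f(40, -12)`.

-52

LOAD_FAST_LOAD_FAST b,b → push -12,-12. Stack: [-12, -12]
BINARY_OP % → -12 % -12 = 0. Stack: [0]
STORE_FAST y → y=0. Stack: []
LOAD_FAST_LOAD_FAST b,b → push -12,-12. Stack: [-12, -12]
BINARY_OP + → -12 + -12 = -24. Stack: [-24]
LOAD_FAST y → push 0. Stack: [-24, 0]
BINARY_OP - → -24 - 0 = -24. Stack: [-24]
STORE_FAST v → v=-24. Stack: []
LOAD_FAST_LOAD_FAST y,y → push 0,0. Stack: [0, 0]
BINARY_OP - → 0 - 0 = 0. Stack: [0]
LOAD_FAST_LOAD_FAST b,y → push -12,0. Stack: [0, -12, 0]
BINARY_OP - → -12 - 0 = -12. Stack: [0, -12]
BINARY_OP % → 0 % -12 = 0. Stack: [0]
STORE_FAST n → n=0. Stack: []
LOAD_FAST_LOAD_FAST n,a → push 0,40. Stack: [0, 40]
BINARY_OP - → 0 - 40 = -40. Stack: [-40]
LOAD_FAST v → push -24. Stack: [-40, -24]
BINARY_OP - → -40 - -24 = -16. Stack: [-16]
STORE_FAST m → m=-16. Stack: []
LOAD_CONST → push 10. Stack: [10]
LOAD_FAST m → push -16. Stack: [10, -16]
BINARY_OP // → 10 // -16 = -1. Stack: [-1]
STORE_FAST v → v=-1. Stack: []
LOAD_FAST_LOAD_FAST b,a → push -12,40. Stack: [-12, 40]
BINARY_OP - → -12 - 40 = -52. Stack: [-52]
STORE_FAST p → p=-52. Stack: []
LOAD_FAST p → push -52. Stack: [-52]
RETURN_VALUE → return -52.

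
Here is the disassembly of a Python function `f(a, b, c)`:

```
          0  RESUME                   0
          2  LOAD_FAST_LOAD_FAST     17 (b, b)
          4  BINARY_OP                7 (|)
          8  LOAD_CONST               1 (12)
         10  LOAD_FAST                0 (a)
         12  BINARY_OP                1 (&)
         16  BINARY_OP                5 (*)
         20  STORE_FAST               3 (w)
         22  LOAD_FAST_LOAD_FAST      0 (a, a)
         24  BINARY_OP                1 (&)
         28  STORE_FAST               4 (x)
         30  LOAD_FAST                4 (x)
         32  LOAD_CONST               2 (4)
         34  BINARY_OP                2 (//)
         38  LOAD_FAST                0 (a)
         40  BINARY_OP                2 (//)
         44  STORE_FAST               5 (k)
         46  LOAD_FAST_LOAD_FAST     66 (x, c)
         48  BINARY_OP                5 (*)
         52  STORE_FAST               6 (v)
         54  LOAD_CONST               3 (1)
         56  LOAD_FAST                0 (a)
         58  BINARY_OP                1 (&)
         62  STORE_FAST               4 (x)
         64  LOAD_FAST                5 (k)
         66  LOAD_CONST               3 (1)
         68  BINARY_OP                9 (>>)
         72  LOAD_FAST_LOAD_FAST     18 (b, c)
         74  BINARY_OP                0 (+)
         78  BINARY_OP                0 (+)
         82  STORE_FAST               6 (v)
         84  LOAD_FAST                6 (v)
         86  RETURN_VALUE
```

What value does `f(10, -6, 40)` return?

34

LOAD_FAST_LOAD_FAST b,b → push -6,-6. Stack: [-6, -6]
BINARY_OP | → -6 | -6 = -6. Stack: [-6]
LOAD_CONST → push 12. Stack: [-6, 12]
LOAD_FAST a → push 10. Stack: [-6, 12, 10]
BINARY_OP & → 12 & 10 = 8. Stack: [-6, 8]
BINARY_OP * → -6 * 8 = -48. Stack: [-48]
STORE_FAST w → w=-48. Stack: []
LOAD_FAST_LOAD_FAST a,a → push 10,10. Stack: [10, 10]
BINARY_OP & → 10 & 10 = 10. Stack: [10]
STORE_FAST x → x=10. Stack: []
LOAD_FAST x → push 10. Stack: [10]
LOAD_CONST → push 4. Stack: [10, 4]
BINARY_OP // → 10 // 4 = 2. Stack: [2]
LOAD_FAST a → push 10. Stack: [2, 10]
BINARY_OP // → 2 // 10 = 0. Stack: [0]
STORE_FAST k → k=0. Stack: []
LOAD_FAST_LOAD_FAST x,c → push 10,40. Stack: [10, 40]
BINARY_OP * → 10 * 40 = 400. Stack: [400]
STORE_FAST v → v=400. Stack: []
LOAD_CONST → push 1. Stack: [1]
LOAD_FAST a → push 10. Stack: [1, 10]
BINARY_OP & → 1 & 10 = 0. Stack: [0]
STORE_FAST x → x=0. Stack: []
LOAD_FAST k → push 0. Stack: [0]
LOAD_CONST → push 1. Stack: [0, 1]
BINARY_OP >> → 0 >> 1 = 0. Stack: [0]
LOAD_FAST_LOAD_FAST b,c → push -6,40. Stack: [0, -6, 40]
BINARY_OP + → -6 + 40 = 34. Stack: [0, 34]
BINARY_OP + → 0 + 34 = 34. Stack: [34]
STORE_FAST v → v=34. Stack: []
LOAD_FAST v → push 34. Stack: [34]
RETURN_VALUE → return 34.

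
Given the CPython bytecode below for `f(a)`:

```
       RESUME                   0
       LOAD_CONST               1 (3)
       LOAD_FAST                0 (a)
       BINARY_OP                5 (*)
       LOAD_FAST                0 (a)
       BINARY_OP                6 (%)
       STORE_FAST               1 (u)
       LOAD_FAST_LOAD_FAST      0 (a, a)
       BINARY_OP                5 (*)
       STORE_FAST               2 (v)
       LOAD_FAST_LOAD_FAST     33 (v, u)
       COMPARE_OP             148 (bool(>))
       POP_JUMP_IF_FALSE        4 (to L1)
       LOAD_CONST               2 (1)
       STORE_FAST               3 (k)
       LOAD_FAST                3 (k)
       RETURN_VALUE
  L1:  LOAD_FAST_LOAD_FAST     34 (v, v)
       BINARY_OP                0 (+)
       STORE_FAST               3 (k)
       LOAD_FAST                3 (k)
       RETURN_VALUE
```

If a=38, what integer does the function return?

LOAD_CONST → push 3. Stack: [3]
LOAD_FAST a → push 38. Stack: [3, 38]
BINARY_OP * → 3 * 38 = 114. Stack: [114]
LOAD_FAST a → push 38. Stack: [114, 38]
BINARY_OP % → 114 % 38 = 0. Stack: [0]
STORE_FAST u → u=0. Stack: []
LOAD_FAST_LOAD_FAST a,a → push 38,38. Stack: [38, 38]
BINARY_OP * → 38 * 38 = 1444. Stack: [1444]
STORE_FAST v → v=1444. Stack: []
LOAD_FAST_LOAD_FAST v,u → push 1444,0. Stack: [1444, 0]
COMPARE_OP bool(>) → 1444 vs 0 = True. Stack: [True]
POP_JUMP_IF_FALSE → pop True; no jump. Stack: []
LOAD_CONST → push 1. Stack: [1]
STORE_FAST k → k=1. Stack: []
LOAD_FAST k → push 1. Stack: [1]
RETURN_VALUE → return 1.

1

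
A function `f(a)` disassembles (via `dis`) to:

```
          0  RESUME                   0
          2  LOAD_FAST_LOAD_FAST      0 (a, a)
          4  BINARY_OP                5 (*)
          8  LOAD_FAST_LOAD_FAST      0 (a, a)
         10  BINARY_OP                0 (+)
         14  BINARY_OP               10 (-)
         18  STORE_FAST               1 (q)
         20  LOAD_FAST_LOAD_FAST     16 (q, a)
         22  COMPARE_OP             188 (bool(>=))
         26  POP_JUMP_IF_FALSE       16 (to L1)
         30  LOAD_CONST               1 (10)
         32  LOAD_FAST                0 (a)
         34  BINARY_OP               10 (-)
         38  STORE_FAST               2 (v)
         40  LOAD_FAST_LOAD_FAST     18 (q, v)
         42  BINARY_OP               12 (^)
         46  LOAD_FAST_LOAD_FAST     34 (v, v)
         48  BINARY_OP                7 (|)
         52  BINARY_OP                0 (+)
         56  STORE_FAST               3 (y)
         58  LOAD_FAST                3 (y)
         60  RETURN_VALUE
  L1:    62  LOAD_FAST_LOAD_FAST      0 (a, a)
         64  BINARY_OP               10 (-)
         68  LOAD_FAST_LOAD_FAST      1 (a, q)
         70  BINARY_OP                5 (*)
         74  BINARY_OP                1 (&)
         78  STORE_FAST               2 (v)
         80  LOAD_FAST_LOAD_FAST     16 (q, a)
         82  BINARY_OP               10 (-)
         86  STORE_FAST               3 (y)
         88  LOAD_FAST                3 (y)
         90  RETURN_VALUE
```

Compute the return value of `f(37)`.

-1329

LOAD_FAST_LOAD_FAST a,a → push 37,37. Stack: [37, 37]
BINARY_OP * → 37 * 37 = 1369. Stack: [1369]
LOAD_FAST_LOAD_FAST a,a → push 37,37. Stack: [1369, 37, 37]
BINARY_OP + → 37 + 37 = 74. Stack: [1369, 74]
BINARY_OP - → 1369 - 74 = 1295. Stack: [1295]
STORE_FAST q → q=1295. Stack: []
LOAD_FAST_LOAD_FAST q,a → push 1295,37. Stack: [1295, 37]
COMPARE_OP bool(>=) → 1295 vs 37 = True. Stack: [True]
POP_JUMP_IF_FALSE → pop True; no jump. Stack: []
LOAD_CONST → push 10. Stack: [10]
LOAD_FAST a → push 37. Stack: [10, 37]
BINARY_OP - → 10 - 37 = -27. Stack: [-27]
STORE_FAST v → v=-27. Stack: []
LOAD_FAST_LOAD_FAST q,v → push 1295,-27. Stack: [1295, -27]
BINARY_OP ^ → 1295 ^ -27 = -1302. Stack: [-1302]
LOAD_FAST_LOAD_FAST v,v → push -27,-27. Stack: [-1302, -27, -27]
BINARY_OP | → -27 | -27 = -27. Stack: [-1302, -27]
BINARY_OP + → -1302 + -27 = -1329. Stack: [-1329]
STORE_FAST y → y=-1329. Stack: []
LOAD_FAST y → push -1329. Stack: [-1329]
RETURN_VALUE → return -1329.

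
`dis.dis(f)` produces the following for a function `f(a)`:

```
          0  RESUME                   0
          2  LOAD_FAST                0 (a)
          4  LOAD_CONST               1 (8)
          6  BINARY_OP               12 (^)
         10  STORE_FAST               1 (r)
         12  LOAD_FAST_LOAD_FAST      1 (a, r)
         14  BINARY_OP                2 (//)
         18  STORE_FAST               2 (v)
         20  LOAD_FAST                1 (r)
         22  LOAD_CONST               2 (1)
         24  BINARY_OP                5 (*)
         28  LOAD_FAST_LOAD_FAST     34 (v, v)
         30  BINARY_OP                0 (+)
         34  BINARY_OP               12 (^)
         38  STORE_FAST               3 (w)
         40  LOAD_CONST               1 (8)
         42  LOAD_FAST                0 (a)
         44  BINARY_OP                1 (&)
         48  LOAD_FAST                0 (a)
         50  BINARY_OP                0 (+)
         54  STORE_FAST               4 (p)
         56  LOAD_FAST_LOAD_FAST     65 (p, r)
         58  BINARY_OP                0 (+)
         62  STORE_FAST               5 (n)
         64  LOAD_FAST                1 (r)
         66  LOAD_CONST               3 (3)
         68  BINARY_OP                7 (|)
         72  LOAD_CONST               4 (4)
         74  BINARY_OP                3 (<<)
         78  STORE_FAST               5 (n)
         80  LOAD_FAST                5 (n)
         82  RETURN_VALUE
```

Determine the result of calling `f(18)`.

LOAD_FAST a → push 18. Stack: [18]
LOAD_CONST → push 8. Stack: [18, 8]
BINARY_OP ^ → 18 ^ 8 = 26. Stack: [26]
STORE_FAST r → r=26. Stack: []
LOAD_FAST_LOAD_FAST a,r → push 18,26. Stack: [18, 26]
BINARY_OP // → 18 // 26 = 0. Stack: [0]
STORE_FAST v → v=0. Stack: []
LOAD_FAST r → push 26. Stack: [26]
LOAD_CONST → push 1. Stack: [26, 1]
BINARY_OP * → 26 * 1 = 26. Stack: [26]
LOAD_FAST_LOAD_FAST v,v → push 0,0. Stack: [26, 0, 0]
BINARY_OP + → 0 + 0 = 0. Stack: [26, 0]
BINARY_OP ^ → 26 ^ 0 = 26. Stack: [26]
STORE_FAST w → w=26. Stack: []
LOAD_CONST → push 8. Stack: [8]
LOAD_FAST a → push 18. Stack: [8, 18]
BINARY_OP & → 8 & 18 = 0. Stack: [0]
LOAD_FAST a → push 18. Stack: [0, 18]
BINARY_OP + → 0 + 18 = 18. Stack: [18]
STORE_FAST p → p=18. Stack: []
LOAD_FAST_LOAD_FAST p,r → push 18,26. Stack: [18, 26]
BINARY_OP + → 18 + 26 = 44. Stack: [44]
STORE_FAST n → n=44. Stack: []
LOAD_FAST r → push 26. Stack: [26]
LOAD_CONST → push 3. Stack: [26, 3]
BINARY_OP | → 26 | 3 = 27. Stack: [27]
LOAD_CONST → push 4. Stack: [27, 4]
BINARY_OP << → 27 << 4 = 432. Stack: [432]
STORE_FAST n → n=432. Stack: []
LOAD_FAST n → push 432. Stack: [432]
RETURN_VALUE → return 432.

432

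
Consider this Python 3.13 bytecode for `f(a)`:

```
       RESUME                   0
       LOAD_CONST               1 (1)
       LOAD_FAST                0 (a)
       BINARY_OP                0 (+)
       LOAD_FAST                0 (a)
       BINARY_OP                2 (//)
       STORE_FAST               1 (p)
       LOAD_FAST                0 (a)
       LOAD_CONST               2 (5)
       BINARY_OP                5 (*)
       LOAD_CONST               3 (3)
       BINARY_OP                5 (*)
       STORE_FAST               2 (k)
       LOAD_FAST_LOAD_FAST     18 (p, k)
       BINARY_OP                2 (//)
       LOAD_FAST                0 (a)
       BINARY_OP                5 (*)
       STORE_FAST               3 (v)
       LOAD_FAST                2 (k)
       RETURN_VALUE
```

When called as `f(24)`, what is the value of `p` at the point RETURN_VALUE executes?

1

LOAD_CONST → push 1. Stack: [1]
LOAD_FAST a → push 24. Stack: [1, 24]
BINARY_OP + → 1 + 24 = 25. Stack: [25]
LOAD_FAST a → push 24. Stack: [25, 24]
BINARY_OP // → 25 // 24 = 1. Stack: [1]
STORE_FAST p → p=1. Stack: []
LOAD_FAST a → push 24. Stack: [24]
LOAD_CONST → push 5. Stack: [24, 5]
BINARY_OP * → 24 * 5 = 120. Stack: [120]
LOAD_CONST → push 3. Stack: [120, 3]
BINARY_OP * → 120 * 3 = 360. Stack: [360]
STORE_FAST k → k=360. Stack: []
LOAD_FAST_LOAD_FAST p,k → push 1,360. Stack: [1, 360]
BINARY_OP // → 1 // 360 = 0. Stack: [0]
LOAD_FAST a → push 24. Stack: [0, 24]
BINARY_OP * → 0 * 24 = 0. Stack: [0]
STORE_FAST v → v=0. Stack: []
LOAD_FAST k → push 360. Stack: [360]
RETURN_VALUE → return 360.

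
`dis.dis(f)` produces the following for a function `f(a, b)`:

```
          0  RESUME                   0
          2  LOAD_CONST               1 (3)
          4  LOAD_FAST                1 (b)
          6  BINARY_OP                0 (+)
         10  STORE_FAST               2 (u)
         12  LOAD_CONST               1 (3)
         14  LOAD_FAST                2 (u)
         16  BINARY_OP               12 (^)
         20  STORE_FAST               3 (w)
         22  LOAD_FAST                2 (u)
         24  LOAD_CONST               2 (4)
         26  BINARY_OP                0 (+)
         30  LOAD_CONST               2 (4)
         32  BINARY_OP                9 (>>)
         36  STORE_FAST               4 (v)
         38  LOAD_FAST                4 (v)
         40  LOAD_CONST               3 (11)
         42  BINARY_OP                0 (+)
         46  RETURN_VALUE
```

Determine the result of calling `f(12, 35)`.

13

LOAD_CONST → push 3. Stack: [3]
LOAD_FAST b → push 35. Stack: [3, 35]
BINARY_OP + → 3 + 35 = 38. Stack: [38]
STORE_FAST u → u=38. Stack: []
LOAD_CONST → push 3. Stack: [3]
LOAD_FAST u → push 38. Stack: [3, 38]
BINARY_OP ^ → 3 ^ 38 = 37. Stack: [37]
STORE_FAST w → w=37. Stack: []
LOAD_FAST u → push 38. Stack: [38]
LOAD_CONST → push 4. Stack: [38, 4]
BINARY_OP + → 38 + 4 = 42. Stack: [42]
LOAD_CONST → push 4. Stack: [42, 4]
BINARY_OP >> → 42 >> 4 = 2. Stack: [2]
STORE_FAST v → v=2. Stack: []
LOAD_FAST v → push 2. Stack: [2]
LOAD_CONST → push 11. Stack: [2, 11]
BINARY_OP + → 2 + 11 = 13. Stack: [13]
RETURN_VALUE → return 13.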